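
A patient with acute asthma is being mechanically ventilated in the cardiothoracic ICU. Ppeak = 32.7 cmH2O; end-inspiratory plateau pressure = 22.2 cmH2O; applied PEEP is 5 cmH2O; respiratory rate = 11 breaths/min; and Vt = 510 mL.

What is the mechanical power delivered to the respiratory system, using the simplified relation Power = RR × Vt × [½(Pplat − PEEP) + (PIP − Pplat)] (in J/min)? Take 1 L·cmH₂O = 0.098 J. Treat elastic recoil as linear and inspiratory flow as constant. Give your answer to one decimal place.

Per-breath work = Vt × [½(Pplat−PEEP) + (PIP−Pplat)] = 0.510 × [0.5×17.2 + 10.5] = 0.510 × 19.1 = 9.741 L·cmH2O.
Power = 11 × 9.741 = 107.15 L·cmH2O/min.
× 0.098 J/(L·cmH2O) → 10.501 J/min.

10.5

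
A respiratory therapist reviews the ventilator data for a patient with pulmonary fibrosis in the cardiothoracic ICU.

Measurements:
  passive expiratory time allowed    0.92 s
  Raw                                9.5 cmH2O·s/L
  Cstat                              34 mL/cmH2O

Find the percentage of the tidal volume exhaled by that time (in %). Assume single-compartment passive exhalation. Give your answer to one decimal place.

τ = R × C = 9.5 × 34 mL/cmH2O = 9.5 × 0.034 L/cmH2O = 0.323 s.
Passive exhalation: V(t)/V₀ = e^(−t/τ) = e^(−0.92/0.323) = 0.05794.
Fraction exhaled = 1 − 0.05794 = 0.9421 → 94.21%.

94.2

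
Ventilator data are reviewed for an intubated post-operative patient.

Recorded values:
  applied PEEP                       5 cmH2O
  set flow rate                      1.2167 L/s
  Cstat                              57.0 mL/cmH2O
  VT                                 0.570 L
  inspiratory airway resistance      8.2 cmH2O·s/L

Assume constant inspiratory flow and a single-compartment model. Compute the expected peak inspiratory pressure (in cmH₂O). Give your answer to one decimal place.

Equation of motion (constant flow): PIP = Vt/C + R·V̇ + PEEP.
PIP = 570/57.0 + 8.2×1.2167 + 5 = 10.0 + 9.977 + 5 = 24.977 cmH2O.

25.0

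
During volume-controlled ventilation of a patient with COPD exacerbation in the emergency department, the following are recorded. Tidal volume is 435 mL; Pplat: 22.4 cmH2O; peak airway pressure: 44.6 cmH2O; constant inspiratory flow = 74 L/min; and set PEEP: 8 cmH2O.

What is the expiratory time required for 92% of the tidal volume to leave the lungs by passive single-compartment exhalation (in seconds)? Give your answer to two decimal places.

Flow: 74 L/min ÷ 60 = 1.2333 L/s.
R = (PIP − Pplat)/V̇ = (44.6 − 22.4) / 1.2333 = 22.2/1.2333 = 18.0 cmH2O·s/L.
C = Vt/(Pplat − PEEP) = 435.0 / (22.4 − 8) = 435.0/14.4 = 30.208 mL/cmH2O.
τ = R × C = 18.0 × 0.03021 L/cmH2O = 0.5438 s.
t = −τ·ln(1 − 0.92) = −0.5438·ln(0.08) = 1.373 s.

1.37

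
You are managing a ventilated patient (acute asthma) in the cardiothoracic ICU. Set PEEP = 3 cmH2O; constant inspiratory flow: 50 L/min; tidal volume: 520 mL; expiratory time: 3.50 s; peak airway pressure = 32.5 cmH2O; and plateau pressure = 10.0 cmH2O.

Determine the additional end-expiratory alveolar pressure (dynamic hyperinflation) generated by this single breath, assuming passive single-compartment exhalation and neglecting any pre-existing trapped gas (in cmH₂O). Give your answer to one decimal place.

Flow: 50 L/min ÷ 60 = 0.8333 L/s.
R = (PIP − Pplat)/V̇ = (32.5 − 10.0) / 0.8333 = 22.5/0.8333 = 27.001 cmH2O·s/L.
C = Vt/(Pplat − PEEP) = 520.0 / (10.0 − 3) = 520.0/7.0 = 74.286 mL/cmH2O.
τ = R × C = 27.001 × 0.07429 L/cmH2O = 2.006 s.
Fraction remaining = e^(−Te/τ) = e^(−3.50/2.006) = 0.1747; trapped volume = 520.0 × 0.1747 = 90.844 mL.
Additional alveolar pressure from trapping ≈ V_trapped / C = 90.844 / 74.286 = 1.223 cmH2O.

1.2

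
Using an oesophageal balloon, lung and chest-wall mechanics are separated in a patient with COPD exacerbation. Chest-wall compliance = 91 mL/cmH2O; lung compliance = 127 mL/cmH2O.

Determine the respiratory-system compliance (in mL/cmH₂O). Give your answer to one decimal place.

53.0

Lung and chest wall are elastances in series: 1/Crs = 1/CL + 1/Ccw.
1/Crs = 1/127 + 1/91 = 0.01886.
Crs = 53.022 mL/cmH2O.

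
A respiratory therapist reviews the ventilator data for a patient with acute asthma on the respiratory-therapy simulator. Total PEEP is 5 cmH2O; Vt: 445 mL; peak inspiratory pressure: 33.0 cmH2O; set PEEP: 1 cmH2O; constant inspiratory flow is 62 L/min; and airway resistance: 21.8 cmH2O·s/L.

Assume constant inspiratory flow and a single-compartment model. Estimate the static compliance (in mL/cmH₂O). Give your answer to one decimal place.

81.3

Flow: 62 L/min ÷ 60 = 1.0333 L/s.
Total PEEP = 5 cmH2O (set 1 + intrinsic 4); this is the baseline alveolar pressure.
Equation of motion (constant flow): PIP = Vt/C + R·V̇ + PEEP.
Vt/C = PIP − R·V̇ − PEEP = 33.0 − 21.8×1.0333 − 5 = 33.0 − 22.526 − 5 = 5.474 cmH2O.
C = Vt / 5.474 = 445 / 5.474 = 81.293 mL/cmH2O.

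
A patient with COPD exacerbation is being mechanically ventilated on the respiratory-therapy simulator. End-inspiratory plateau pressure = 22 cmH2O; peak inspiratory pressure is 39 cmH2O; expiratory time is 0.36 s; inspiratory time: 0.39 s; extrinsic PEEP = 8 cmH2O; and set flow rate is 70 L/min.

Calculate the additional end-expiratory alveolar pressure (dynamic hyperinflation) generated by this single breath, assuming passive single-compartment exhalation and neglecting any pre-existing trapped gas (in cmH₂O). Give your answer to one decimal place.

6.5

Flow: 70 L/min ÷ 60 = 1.1667 L/s.
Vt = flow × Ti = 1.1667 L/s × 0.39 s × 1000 mL/L = 455.01 mL.
R = (PIP − Pplat)/V̇ = (39 − 22) / 1.1667 = 17.0/1.1667 = 14.571 cmH2O·s/L.
C = Vt/(Pplat − PEEP) = 455.01 / (22 − 8) = 455.01/14.0 = 32.501 mL/cmH2O.
τ = R × C = 14.571 × 0.0325 L/cmH2O = 0.4736 s.
Fraction remaining = e^(−Te/τ) = e^(−0.36/0.4736) = 0.4676; trapped volume = 455.01 × 0.4676 = 212.76 mL.
Additional alveolar pressure from trapping ≈ V_trapped / C = 212.76 / 32.501 = 6.546 cmH2O.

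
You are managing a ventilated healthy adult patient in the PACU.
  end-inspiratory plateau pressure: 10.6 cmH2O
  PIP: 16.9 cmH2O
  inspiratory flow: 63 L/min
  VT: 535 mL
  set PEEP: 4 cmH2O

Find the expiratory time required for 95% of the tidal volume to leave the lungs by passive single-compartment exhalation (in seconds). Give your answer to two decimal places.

Flow: 63 L/min ÷ 60 = 1.05 L/s.
R = (PIP − Pplat)/V̇ = (16.9 − 10.6) / 1.05 = 6.3/1.05 = 6.0 cmH2O·s/L.
C = Vt/(Pplat − PEEP) = 535.0 / (10.6 − 4) = 535.0/6.6 = 81.061 mL/cmH2O.
τ = R × C = 6.0 × 0.08106 L/cmH2O = 0.4864 s.
t = −τ·ln(1 − 0.95) = −0.4864·ln(0.05) = 1.457 s.

1.46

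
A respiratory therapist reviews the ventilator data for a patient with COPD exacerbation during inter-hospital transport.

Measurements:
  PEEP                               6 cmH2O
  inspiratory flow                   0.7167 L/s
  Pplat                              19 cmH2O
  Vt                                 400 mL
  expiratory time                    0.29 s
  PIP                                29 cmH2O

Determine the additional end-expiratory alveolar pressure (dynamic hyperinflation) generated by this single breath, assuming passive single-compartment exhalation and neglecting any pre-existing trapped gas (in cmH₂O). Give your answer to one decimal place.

R = (PIP − Pplat)/V̇ = (29 − 19) / 0.7167 = 10.0/0.7167 = 13.953 cmH2O·s/L.
C = Vt/(Pplat − PEEP) = 400.0 / (19 − 6) = 400.0/13.0 = 30.769 mL/cmH2O.
τ = R × C = 13.953 × 0.03077 L/cmH2O = 0.4293 s.
Fraction remaining = e^(−Te/τ) = e^(−0.29/0.4293) = 0.5089; trapped volume = 400.0 × 0.5089 = 203.56 mL.
Additional alveolar pressure from trapping ≈ V_trapped / C = 203.56 / 30.769 = 6.616 cmH2O.

6.6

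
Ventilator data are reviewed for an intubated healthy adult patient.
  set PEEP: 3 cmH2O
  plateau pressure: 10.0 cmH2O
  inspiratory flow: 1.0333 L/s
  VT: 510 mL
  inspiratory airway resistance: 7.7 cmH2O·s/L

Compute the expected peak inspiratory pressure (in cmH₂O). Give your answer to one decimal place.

18.0

PIP = Pplat + Raw × flow = 10.0 + 7.7 × 1.0333 = 10.0 + 7.956 = 17.956 cmH2O.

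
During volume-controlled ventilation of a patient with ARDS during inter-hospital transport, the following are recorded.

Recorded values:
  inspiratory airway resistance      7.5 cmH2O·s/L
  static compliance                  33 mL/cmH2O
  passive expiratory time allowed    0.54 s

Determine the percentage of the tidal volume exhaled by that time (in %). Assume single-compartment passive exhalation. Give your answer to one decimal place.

88.7

τ = R × C = 7.5 × 33 mL/cmH2O = 7.5 × 0.033 L/cmH2O = 0.2475 s.
Passive exhalation: V(t)/V₀ = e^(−t/τ) = e^(−0.54/0.2475) = 0.1128.
Fraction exhaled = 1 − 0.1128 = 0.8872 → 88.72%.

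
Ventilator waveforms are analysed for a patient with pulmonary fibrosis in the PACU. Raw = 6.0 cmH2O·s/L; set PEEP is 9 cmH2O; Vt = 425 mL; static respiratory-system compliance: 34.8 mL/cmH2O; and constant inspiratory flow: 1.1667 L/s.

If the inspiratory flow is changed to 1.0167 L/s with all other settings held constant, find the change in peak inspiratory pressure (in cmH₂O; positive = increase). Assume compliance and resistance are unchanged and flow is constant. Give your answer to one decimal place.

-0.9

PIP = Vt/C + R·V̇ + PEEP (constant-flow equation of motion).
Only the resistive term changes: ΔPIP = R × ΔV̇ = 6.0 × (1.0167 − 1.1667) = 6.0 × -0.15 = -0.9 cmH2O.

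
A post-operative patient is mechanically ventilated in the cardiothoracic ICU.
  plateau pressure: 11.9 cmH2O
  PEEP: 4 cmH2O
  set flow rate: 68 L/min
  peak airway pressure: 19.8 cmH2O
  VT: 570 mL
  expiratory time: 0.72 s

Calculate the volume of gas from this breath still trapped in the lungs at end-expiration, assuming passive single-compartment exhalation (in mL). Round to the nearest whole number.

Flow: 68 L/min ÷ 60 = 1.1333 L/s.
R = (PIP − Pplat)/V̇ = (19.8 − 11.9) / 1.1333 = 7.9/1.1333 = 6.971 cmH2O·s/L.
C = Vt/(Pplat − PEEP) = 570.0 / (11.9 − 4) = 570.0/7.9 = 72.152 mL/cmH2O.
τ = R × C = 6.971 × 0.07215 L/cmH2O = 0.503 s.
Fraction remaining = e^(−Te/τ) = e^(−0.72/0.503) = 0.239.
Trapped volume = 570.0 × 0.239 = 136.23 mL.

136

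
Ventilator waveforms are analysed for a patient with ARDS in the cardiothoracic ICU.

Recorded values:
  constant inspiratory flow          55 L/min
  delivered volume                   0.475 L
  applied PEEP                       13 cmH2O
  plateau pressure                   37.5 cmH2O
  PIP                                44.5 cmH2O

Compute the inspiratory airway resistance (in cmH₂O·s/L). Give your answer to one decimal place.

Flow: 55 L/min ÷ 60 = 0.9167 L/s.
Raw = (PIP − Pplat) / flow = (44.5 − 37.5) / 0.9167 = 7.0 / 0.9167 = 7.636 cmH2O·s/L.

7.6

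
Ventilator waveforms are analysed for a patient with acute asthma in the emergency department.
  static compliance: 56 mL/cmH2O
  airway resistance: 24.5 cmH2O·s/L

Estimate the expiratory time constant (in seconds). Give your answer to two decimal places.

τ = R × C = 24.5 × 56 mL/cmH2O = 24.5 × 0.056 L/cmH2O = 1.372 s.

1.37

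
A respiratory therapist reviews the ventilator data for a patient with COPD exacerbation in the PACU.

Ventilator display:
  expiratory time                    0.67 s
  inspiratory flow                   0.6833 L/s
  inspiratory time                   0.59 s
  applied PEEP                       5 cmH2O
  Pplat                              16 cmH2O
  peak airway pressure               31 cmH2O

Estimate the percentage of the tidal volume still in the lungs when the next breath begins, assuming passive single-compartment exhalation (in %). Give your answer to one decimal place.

Vt = flow × Ti = 0.6833 L/s × 0.59 s × 1000 mL/L = 403.15 mL.
R = (PIP − Pplat)/V̇ = (31 − 16) / 0.6833 = 15.0/0.6833 = 21.952 cmH2O·s/L.
C = Vt/(Pplat − PEEP) = 403.15 / (16 − 5) = 403.15/11.0 = 36.65 mL/cmH2O.
τ = R × C = 21.952 × 0.03665 L/cmH2O = 0.8045 s.
Fraction remaining at end-expiration = e^(−Te/τ) = e^(−0.67/0.8045) = 0.4348 → 43.48%.

43.5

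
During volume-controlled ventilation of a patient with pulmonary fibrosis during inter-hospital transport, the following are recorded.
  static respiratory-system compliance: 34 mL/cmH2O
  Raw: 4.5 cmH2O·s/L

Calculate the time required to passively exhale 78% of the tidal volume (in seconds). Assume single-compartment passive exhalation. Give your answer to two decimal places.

0.23

τ = R × C = 4.5 × 34 mL/cmH2O = 4.5 × 0.034 L/cmH2O = 0.153 s.
Exhaled fraction f = 1 − e^(−t/τ) → t = −τ·ln(1 − f) = −0.153·ln(0.22) = 0.2317 s.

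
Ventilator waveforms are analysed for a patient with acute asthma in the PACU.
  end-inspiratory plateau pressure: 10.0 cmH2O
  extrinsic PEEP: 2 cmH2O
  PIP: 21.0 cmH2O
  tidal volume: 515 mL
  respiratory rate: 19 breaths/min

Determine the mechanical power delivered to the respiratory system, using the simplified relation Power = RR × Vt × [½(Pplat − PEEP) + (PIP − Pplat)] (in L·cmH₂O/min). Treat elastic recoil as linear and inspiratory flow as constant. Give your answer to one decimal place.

146.8

Per-breath work = Vt × [½(Pplat−PEEP) + (PIP−Pplat)] = 0.515 × [0.5×8.0 + 11.0] = 0.515 × 15.0 = 7.725 L·cmH2O.
Power = 19 × 7.725 = 146.78 L·cmH2O/min.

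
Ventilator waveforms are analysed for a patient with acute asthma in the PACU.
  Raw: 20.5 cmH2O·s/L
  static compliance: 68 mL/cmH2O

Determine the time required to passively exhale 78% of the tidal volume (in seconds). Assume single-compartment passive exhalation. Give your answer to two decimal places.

2.11

τ = R × C = 20.5 × 68 mL/cmH2O = 20.5 × 0.068 L/cmH2O = 1.394 s.
Exhaled fraction f = 1 − e^(−t/τ) → t = −τ·ln(1 − f) = −1.394·ln(0.22) = 2.111 s.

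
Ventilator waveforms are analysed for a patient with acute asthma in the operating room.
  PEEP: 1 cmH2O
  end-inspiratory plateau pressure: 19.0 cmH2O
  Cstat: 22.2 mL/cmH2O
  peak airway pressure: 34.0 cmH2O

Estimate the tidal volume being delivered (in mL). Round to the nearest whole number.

400

Vt = Cstat × (Pplat − PEEP) = 22.2 × (19.0 − 1) = 22.2 × 18.0 = 399.6 mL.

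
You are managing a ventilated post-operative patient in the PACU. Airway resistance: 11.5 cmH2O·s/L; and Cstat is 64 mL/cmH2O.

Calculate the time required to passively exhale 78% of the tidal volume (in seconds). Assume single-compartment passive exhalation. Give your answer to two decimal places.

τ = R × C = 11.5 × 64 mL/cmH2O = 11.5 × 0.064 L/cmH2O = 0.736 s.
Exhaled fraction f = 1 − e^(−t/τ) → t = −τ·ln(1 − f) = −0.736·ln(0.22) = 1.114 s.

1.11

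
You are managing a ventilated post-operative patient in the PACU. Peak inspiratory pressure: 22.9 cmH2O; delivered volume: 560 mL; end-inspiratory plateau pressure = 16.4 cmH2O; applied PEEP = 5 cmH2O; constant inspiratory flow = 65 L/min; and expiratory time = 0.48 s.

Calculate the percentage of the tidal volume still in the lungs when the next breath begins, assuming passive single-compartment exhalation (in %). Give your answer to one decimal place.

19.6

Flow: 65 L/min ÷ 60 = 1.0833 L/s.
R = (PIP − Pplat)/V̇ = (22.9 − 16.4) / 1.0833 = 6.5/1.0833 = 6.0 cmH2O·s/L.
C = Vt/(Pplat − PEEP) = 560.0 / (16.4 − 5) = 560.0/11.4 = 49.123 mL/cmH2O.
τ = R × C = 6.0 × 0.04912 L/cmH2O = 0.2947 s.
Fraction remaining at end-expiration = e^(−Te/τ) = e^(−0.48/0.2947) = 0.1962 → 19.62%.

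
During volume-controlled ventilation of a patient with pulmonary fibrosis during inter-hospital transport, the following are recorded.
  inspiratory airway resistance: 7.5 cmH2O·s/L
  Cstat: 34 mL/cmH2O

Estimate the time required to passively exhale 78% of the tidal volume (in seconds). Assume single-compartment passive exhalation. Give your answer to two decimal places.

0.39

τ = R × C = 7.5 × 34 mL/cmH2O = 7.5 × 0.034 L/cmH2O = 0.255 s.
Exhaled fraction f = 1 − e^(−t/τ) → t = −τ·ln(1 − f) = −0.255·ln(0.22) = 0.3861 s.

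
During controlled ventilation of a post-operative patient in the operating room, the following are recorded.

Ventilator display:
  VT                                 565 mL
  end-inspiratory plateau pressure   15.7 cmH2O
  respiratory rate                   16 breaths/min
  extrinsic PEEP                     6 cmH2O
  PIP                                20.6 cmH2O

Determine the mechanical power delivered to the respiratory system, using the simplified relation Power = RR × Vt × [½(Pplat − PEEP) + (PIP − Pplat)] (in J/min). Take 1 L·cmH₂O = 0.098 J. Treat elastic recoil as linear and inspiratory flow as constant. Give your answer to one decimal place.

Per-breath work = Vt × [½(Pplat−PEEP) + (PIP−Pplat)] = 0.565 × [0.5×9.7 + 4.9] = 0.565 × 9.75 = 5.509 L·cmH2O.
Power = 16 × 5.509 = 88.144 L·cmH2O/min.
× 0.098 J/(L·cmH2O) → 8.638 J/min.

8.6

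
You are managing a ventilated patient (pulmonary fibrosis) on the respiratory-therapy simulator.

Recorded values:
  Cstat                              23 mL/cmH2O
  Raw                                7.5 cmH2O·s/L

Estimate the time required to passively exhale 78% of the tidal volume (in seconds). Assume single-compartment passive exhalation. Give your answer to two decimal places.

τ = R × C = 7.5 × 23 mL/cmH2O = 7.5 × 0.023 L/cmH2O = 0.1725 s.
Exhaled fraction f = 1 − e^(−t/τ) → t = −τ·ln(1 − f) = −0.1725·ln(0.22) = 0.2612 s.

0.26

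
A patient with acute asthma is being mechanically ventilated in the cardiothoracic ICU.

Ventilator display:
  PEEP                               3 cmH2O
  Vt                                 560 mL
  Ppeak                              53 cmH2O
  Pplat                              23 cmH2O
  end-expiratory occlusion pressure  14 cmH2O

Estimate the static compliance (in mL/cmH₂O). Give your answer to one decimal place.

62.2

End-expiratory occlusion gives total PEEP = 14 cmH2O (intrinsic PEEP = 14 − 3 = 11). Use total PEEP for the elastic gradient.
Cstat = Vt / (Pplat − PEEPtotal) = 560 / (23 − 14) = 560 / 9.0 = 62.222 mL/cmH2O.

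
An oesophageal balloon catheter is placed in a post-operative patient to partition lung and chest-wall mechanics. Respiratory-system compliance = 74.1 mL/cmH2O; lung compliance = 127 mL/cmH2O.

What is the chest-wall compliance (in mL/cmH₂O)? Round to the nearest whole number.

178

1/Ccw = 1/Crs − 1/CL.
1/Ccw = 1/74.1 − 1/127 = 0.005621.
Ccw = 177.9 mL/cmH2O.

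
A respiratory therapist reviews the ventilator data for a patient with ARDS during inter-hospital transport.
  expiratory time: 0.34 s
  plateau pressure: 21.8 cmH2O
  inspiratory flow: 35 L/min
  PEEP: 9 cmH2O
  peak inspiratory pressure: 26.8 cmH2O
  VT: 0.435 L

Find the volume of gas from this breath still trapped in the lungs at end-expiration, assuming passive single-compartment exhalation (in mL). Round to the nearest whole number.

Flow: 35 L/min ÷ 60 = 0.5833 L/s.
R = (PIP − Pplat)/V̇ = (26.8 − 21.8) / 0.5833 = 5.0/0.5833 = 8.572 cmH2O·s/L.
C = Vt/(Pplat − PEEP) = 435.0 / (21.8 − 9) = 435.0/12.8 = 33.984 mL/cmH2O.
τ = R × C = 8.572 × 0.03398 L/cmH2O = 0.2913 s.
Fraction remaining = e^(−Te/τ) = e^(−0.34/0.2913) = 0.3112.
Trapped volume = 435.0 × 0.3112 = 135.37 mL.

135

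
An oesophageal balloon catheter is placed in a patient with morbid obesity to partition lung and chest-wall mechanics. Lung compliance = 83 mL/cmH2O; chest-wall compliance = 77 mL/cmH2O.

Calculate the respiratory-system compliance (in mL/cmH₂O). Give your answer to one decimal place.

Lung and chest wall are elastances in series: 1/Crs = 1/CL + 1/Ccw.
1/Crs = 1/83 + 1/77 = 0.02504.
Crs = 39.936 mL/cmH2O.

39.9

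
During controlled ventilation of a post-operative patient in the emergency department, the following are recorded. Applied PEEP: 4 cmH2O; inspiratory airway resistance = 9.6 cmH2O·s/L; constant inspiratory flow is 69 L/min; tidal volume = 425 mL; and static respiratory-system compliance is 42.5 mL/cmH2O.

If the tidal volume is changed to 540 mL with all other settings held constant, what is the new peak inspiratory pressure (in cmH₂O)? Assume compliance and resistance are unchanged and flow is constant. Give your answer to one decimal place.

27.7

Flow: 69 L/min ÷ 60 = 1.15 L/s.
PIP = Vt/C + R·V̇ + PEEP (constant-flow equation of motion).
Only the elastic term changes: ΔPIP = ΔVt / C = (540 − 425) / 42.5 = 2.706 cmH2O.
Original PIP = 425/42.5 + 9.6×1.15 + 4 = 25.04 cmH2O; new PIP = 25.04 + (2.706) = 27.746 cmH2O.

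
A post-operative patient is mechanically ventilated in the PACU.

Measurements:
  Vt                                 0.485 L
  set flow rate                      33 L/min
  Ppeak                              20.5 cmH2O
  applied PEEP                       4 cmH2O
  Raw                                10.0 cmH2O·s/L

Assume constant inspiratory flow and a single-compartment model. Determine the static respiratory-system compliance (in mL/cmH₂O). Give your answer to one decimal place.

Flow: 33 L/min ÷ 60 = 0.55 L/s.
Equation of motion (constant flow): PIP = Vt/C + R·V̇ + PEEP.
Vt/C = PIP − R·V̇ − PEEP = 20.5 − 10.0×0.55 − 4 = 20.5 − 5.5 − 4 = 11.0 cmH2O.
C = Vt / 11.0 = 485 / 11.0 = 44.091 mL/cmH2O.

44.1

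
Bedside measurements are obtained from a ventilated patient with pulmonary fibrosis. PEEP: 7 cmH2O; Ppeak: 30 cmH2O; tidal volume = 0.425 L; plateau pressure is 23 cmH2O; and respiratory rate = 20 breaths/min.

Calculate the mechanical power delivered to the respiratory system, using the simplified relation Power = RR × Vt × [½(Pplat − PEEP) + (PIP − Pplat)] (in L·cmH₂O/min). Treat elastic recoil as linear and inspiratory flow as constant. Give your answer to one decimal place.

Per-breath work = Vt × [½(Pplat−PEEP) + (PIP−Pplat)] = 0.425 × [0.5×16.0 + 7.0] = 0.425 × 15.0 = 6.375 L·cmH2O.
Power = 20 × 6.375 = 127.5 L·cmH2O/min.

127.5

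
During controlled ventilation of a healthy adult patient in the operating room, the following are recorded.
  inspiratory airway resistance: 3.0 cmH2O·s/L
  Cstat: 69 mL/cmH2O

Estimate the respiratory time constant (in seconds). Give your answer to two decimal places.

0.21

τ = R × C = 3.0 × 69 mL/cmH2O = 3.0 × 0.069 L/cmH2O = 0.207 s.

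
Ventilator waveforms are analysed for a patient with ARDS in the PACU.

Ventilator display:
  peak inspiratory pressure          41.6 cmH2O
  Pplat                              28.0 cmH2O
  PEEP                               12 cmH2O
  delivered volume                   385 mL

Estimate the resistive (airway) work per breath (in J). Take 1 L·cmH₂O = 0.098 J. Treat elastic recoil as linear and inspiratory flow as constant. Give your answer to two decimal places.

With constant inspiratory flow the resistive pressure is constant at PIP − Pplat = 41.6 − 28.0 = 13.6 cmH2O, so resistive work = 13.6 × 0.385 = 5.236 L·cmH2O.
× 0.098 J/(L·cmH2O) → 0.5131 J.

0.51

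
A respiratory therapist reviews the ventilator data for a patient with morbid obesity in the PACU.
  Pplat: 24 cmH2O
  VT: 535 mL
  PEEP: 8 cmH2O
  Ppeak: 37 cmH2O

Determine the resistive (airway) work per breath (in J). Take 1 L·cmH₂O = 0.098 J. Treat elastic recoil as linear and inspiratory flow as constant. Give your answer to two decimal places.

With constant inspiratory flow the resistive pressure is constant at PIP − Pplat = 37 − 24 = 13.0 cmH2O, so resistive work = 13.0 × 0.535 = 6.955 L·cmH2O.
× 0.098 J/(L·cmH2O) → 0.6816 J.

0.68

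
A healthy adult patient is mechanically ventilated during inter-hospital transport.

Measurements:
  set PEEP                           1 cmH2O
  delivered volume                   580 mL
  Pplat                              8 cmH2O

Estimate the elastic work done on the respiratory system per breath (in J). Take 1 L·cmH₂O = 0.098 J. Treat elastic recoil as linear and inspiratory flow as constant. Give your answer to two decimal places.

0.20

Elastic work ≈ ½ × (Pplat − PEEP) × Vt = 0.5 × (8 − 1) × 0.580 L = 0.5 × 7.0 × 0.580 = 2.03 L·cmH2O.
× 0.098 J/(L·cmH2O) → 0.1989 J.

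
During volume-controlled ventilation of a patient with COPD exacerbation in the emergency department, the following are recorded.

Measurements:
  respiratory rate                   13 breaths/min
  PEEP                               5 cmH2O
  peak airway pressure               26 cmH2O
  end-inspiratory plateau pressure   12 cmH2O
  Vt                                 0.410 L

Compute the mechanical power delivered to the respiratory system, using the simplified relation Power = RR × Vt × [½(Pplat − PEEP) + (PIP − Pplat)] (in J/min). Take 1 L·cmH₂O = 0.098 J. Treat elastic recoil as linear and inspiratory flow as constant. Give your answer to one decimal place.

Per-breath work = Vt × [½(Pplat−PEEP) + (PIP−Pplat)] = 0.410 × [0.5×7.0 + 14.0] = 0.410 × 17.5 = 7.175 L·cmH2O.
Power = 13 × 7.175 = 93.275 L·cmH2O/min.
× 0.098 J/(L·cmH2O) → 9.141 J/min.

9.1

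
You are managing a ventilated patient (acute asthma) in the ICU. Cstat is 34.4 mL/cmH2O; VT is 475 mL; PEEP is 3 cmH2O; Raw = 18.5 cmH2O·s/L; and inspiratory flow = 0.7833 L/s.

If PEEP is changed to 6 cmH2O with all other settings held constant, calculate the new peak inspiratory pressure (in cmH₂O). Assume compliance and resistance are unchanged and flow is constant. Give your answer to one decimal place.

34.3

PIP = Vt/C + R·V̇ + PEEP (constant-flow equation of motion).
Only the baseline term changes: ΔPIP = ΔPEEP = 6 − 3 = 3.0 cmH2O.
Original PIP = 475/34.4 + 18.5×0.7833 + 3 = 31.299 cmH2O; new PIP = 31.299 + (3.0) = 34.299 cmH2O.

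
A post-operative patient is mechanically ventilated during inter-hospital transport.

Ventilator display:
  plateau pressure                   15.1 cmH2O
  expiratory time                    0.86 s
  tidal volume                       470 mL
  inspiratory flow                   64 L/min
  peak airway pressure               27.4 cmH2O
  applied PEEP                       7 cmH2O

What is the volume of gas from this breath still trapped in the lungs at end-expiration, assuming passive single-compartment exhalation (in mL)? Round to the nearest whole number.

Flow: 64 L/min ÷ 60 = 1.0667 L/s.
R = (PIP − Pplat)/V̇ = (27.4 − 15.1) / 1.0667 = 12.3/1.0667 = 11.531 cmH2O·s/L.
C = Vt/(Pplat − PEEP) = 470.0 / (15.1 − 7) = 470.0/8.1 = 58.025 mL/cmH2O.
τ = R × C = 11.531 × 0.05803 L/cmH2O = 0.6691 s.
Fraction remaining = e^(−Te/τ) = e^(−0.86/0.6691) = 0.2766.
Trapped volume = 470.0 × 0.2766 = 130.0 mL.

130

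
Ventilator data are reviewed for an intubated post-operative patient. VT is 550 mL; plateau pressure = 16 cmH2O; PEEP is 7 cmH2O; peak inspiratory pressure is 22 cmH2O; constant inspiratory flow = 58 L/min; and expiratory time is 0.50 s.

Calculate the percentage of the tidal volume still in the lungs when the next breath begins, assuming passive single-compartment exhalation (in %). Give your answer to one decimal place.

Flow: 58 L/min ÷ 60 = 0.9667 L/s.
R = (PIP − Pplat)/V̇ = (22 − 16) / 0.9667 = 6.0/0.9667 = 6.207 cmH2O·s/L.
C = Vt/(Pplat − PEEP) = 550.0 / (16 − 7) = 550.0/9.0 = 61.111 mL/cmH2O.
τ = R × C = 6.207 × 0.06111 L/cmH2O = 0.3793 s.
Fraction remaining at end-expiration = e^(−Te/τ) = e^(−0.50/0.3793) = 0.2676 → 26.76%.

26.8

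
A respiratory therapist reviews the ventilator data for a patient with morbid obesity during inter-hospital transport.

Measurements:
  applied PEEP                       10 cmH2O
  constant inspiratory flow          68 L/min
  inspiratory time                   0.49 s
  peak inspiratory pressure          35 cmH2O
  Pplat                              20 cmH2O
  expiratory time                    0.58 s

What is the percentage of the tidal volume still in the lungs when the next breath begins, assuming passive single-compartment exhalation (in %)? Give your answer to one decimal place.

Flow: 68 L/min ÷ 60 = 1.1333 L/s.
Vt = flow × Ti = 1.1333 L/s × 0.49 s × 1000 mL/L = 555.32 mL.
R = (PIP − Pplat)/V̇ = (35 − 20) / 1.1333 = 15.0/1.1333 = 13.236 cmH2O·s/L.
C = Vt/(Pplat − PEEP) = 555.32 / (20 − 10) = 555.32/10.0 = 55.532 mL/cmH2O.
τ = R × C = 13.236 × 0.05553 L/cmH2O = 0.735 s.
Fraction remaining at end-expiration = e^(−Te/τ) = e^(−0.58/0.735) = 0.4542 → 45.42%.

45.4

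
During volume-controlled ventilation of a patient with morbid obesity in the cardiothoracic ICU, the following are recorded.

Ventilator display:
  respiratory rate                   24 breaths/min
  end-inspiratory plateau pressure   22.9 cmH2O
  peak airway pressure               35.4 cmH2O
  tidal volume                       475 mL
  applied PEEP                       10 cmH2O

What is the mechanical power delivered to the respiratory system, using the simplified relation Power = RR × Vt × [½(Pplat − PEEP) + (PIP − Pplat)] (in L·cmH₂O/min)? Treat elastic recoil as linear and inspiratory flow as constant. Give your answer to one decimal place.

216.0

Per-breath work = Vt × [½(Pplat−PEEP) + (PIP−Pplat)] = 0.475 × [0.5×12.9 + 12.5] = 0.475 × 18.95 = 9.001 L·cmH2O.
Power = 24 × 9.001 = 216.02 L·cmH2O/min.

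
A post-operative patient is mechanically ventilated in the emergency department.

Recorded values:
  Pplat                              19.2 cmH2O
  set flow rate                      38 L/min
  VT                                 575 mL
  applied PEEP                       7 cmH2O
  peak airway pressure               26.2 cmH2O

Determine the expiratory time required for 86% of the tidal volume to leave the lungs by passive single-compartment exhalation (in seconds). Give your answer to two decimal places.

Flow: 38 L/min ÷ 60 = 0.6333 L/s.
R = (PIP − Pplat)/V̇ = (26.2 − 19.2) / 0.6333 = 7.0/0.6333 = 11.053 cmH2O·s/L.
C = Vt/(Pplat − PEEP) = 575.0 / (19.2 − 7) = 575.0/12.2 = 47.131 mL/cmH2O.
τ = R × C = 11.053 × 0.04713 L/cmH2O = 0.5209 s.
t = −τ·ln(1 − 0.86) = −0.5209·ln(0.14) = 1.024 s.

1.02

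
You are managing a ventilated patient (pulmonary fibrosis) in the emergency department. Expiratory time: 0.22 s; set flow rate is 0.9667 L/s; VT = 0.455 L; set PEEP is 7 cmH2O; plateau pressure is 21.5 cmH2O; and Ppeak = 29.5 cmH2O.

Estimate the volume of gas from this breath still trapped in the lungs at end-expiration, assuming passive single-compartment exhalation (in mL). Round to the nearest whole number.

195

R = (PIP − Pplat)/V̇ = (29.5 − 21.5) / 0.9667 = 8.0/0.9667 = 8.276 cmH2O·s/L.
C = Vt/(Pplat − PEEP) = 455.0 / (21.5 − 7) = 455.0/14.5 = 31.379 mL/cmH2O.
τ = R × C = 8.276 × 0.03138 L/cmH2O = 0.2597 s.
Fraction remaining = e^(−Te/τ) = e^(−0.22/0.2597) = 0.4286.
Trapped volume = 455.0 × 0.4286 = 195.01 mL.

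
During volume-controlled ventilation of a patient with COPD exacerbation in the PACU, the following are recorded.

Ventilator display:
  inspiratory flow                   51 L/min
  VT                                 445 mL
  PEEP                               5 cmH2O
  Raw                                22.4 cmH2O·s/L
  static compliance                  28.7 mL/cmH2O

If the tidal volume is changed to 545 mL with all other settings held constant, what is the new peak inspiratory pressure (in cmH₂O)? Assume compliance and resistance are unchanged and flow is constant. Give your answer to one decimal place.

Flow: 51 L/min ÷ 60 = 0.85 L/s.
PIP = Vt/C + R·V̇ + PEEP (constant-flow equation of motion).
Only the elastic term changes: ΔPIP = ΔVt / C = (545 − 445) / 28.7 = 3.484 cmH2O.
Original PIP = 445/28.7 + 22.4×0.85 + 5 = 39.545 cmH2O; new PIP = 39.545 + (3.484) = 43.029 cmH2O.

43.0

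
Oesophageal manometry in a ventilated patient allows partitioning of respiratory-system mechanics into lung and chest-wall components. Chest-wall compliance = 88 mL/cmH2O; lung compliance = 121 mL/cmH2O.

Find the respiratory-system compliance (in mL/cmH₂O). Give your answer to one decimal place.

Lung and chest wall are elastances in series: 1/Crs = 1/CL + 1/Ccw.
1/Crs = 1/121 + 1/88 = 0.01963.
Crs = 50.942 mL/cmH2O.

50.9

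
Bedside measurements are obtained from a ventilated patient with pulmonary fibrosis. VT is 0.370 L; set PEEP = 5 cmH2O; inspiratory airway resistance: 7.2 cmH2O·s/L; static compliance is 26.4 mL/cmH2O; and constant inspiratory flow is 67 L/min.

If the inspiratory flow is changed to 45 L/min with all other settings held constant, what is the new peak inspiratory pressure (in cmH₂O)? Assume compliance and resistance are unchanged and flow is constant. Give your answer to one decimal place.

24.4

Flow: 67 L/min ÷ 60 = 1.1167 L/s.
New flow: 45 L/min ÷ 60 = 0.75 L/s.
PIP = Vt/C + R·V̇ + PEEP (constant-flow equation of motion).
Only the resistive term changes: ΔPIP = R × ΔV̇ = 7.2 × (0.75 − 1.1167) = 7.2 × -0.3667 = -2.64 cmH2O.
Original PIP = 370/26.4 + 7.2×1.1167 + 5 = 27.055 cmH2O; new PIP = 27.055 + (-2.64) = 24.415 cmH2O.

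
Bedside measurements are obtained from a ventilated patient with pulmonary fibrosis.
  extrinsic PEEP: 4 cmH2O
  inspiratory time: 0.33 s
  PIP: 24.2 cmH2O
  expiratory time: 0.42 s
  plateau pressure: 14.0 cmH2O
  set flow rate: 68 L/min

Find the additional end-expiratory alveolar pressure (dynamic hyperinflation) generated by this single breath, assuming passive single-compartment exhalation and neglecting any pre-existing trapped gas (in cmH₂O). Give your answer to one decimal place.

Flow: 68 L/min ÷ 60 = 1.1333 L/s.
Vt = flow × Ti = 1.1333 L/s × 0.33 s × 1000 mL/L = 373.99 mL.
R = (PIP − Pplat)/V̇ = (24.2 − 14.0) / 1.1333 = 10.2/1.1333 = 9.0 cmH2O·s/L.
C = Vt/(Pplat − PEEP) = 373.99 / (14.0 − 4) = 373.99/10.0 = 37.399 mL/cmH2O.
τ = R × C = 9.0 × 0.0374 L/cmH2O = 0.3366 s.
Fraction remaining = e^(−Te/τ) = e^(−0.42/0.3366) = 0.2871; trapped volume = 373.99 × 0.2871 = 107.37 mL.
Additional alveolar pressure from trapping ≈ V_trapped / C = 107.37 / 37.399 = 2.871 cmH2O.

2.9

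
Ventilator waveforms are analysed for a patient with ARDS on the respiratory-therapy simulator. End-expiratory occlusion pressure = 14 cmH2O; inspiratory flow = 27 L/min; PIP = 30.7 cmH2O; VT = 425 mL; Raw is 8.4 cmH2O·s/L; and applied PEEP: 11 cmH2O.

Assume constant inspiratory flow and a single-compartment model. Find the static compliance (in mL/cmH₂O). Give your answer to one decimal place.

32.9

Flow: 27 L/min ÷ 60 = 0.45 L/s.
Total PEEP = 14 cmH2O (set 11 + intrinsic 3); this is the baseline alveolar pressure.
Equation of motion (constant flow): PIP = Vt/C + R·V̇ + PEEP.
Vt/C = PIP − R·V̇ − PEEP = 30.7 − 8.4×0.45 − 14 = 30.7 − 3.78 − 14 = 12.92 cmH2O.
C = Vt / 12.92 = 425 / 12.92 = 32.895 mL/cmH2O.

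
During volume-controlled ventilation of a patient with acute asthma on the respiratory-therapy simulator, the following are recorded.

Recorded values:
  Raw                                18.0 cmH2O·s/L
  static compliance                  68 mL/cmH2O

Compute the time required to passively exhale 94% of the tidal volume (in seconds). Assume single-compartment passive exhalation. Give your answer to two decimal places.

3.44

τ = R × C = 18.0 × 68 mL/cmH2O = 18.0 × 0.068 L/cmH2O = 1.224 s.
Exhaled fraction f = 1 − e^(−t/τ) → t = −τ·ln(1 − f) = −1.224·ln(0.06) = 3.444 s.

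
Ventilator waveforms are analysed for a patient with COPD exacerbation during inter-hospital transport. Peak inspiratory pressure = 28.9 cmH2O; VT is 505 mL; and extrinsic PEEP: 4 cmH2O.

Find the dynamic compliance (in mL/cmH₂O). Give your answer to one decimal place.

Dynamic compliance = Vt / (PIP − PEEP) = 505 / (28.9 − 4) = 505 / 24.9 = 20.281 mL/cmH2O.

20.3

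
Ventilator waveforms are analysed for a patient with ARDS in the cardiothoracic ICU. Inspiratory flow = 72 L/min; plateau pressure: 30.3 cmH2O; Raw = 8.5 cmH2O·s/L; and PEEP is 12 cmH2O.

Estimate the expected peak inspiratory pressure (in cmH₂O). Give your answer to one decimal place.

40.5

Flow: 72 L/min ÷ 60 = 1.2 L/s.
PIP = Pplat + Raw × flow = 30.3 + 8.5 × 1.2 = 30.3 + 10.2 = 40.5 cmH2O.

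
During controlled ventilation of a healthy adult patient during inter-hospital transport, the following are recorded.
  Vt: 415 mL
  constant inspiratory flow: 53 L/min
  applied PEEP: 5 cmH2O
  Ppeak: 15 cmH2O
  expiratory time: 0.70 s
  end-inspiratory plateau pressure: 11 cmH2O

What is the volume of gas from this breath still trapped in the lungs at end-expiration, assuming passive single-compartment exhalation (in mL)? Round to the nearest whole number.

44

Flow: 53 L/min ÷ 60 = 0.8833 L/s.
R = (PIP − Pplat)/V̇ = (15 − 11) / 0.8833 = 4.0/0.8833 = 4.528 cmH2O·s/L.
C = Vt/(Pplat − PEEP) = 415.0 / (11 − 5) = 415.0/6.0 = 69.167 mL/cmH2O.
τ = R × C = 4.528 × 0.06917 L/cmH2O = 0.3132 s.
Fraction remaining = e^(−Te/τ) = e^(−0.70/0.3132) = 0.107.
Trapped volume = 415.0 × 0.107 = 44.405 mL.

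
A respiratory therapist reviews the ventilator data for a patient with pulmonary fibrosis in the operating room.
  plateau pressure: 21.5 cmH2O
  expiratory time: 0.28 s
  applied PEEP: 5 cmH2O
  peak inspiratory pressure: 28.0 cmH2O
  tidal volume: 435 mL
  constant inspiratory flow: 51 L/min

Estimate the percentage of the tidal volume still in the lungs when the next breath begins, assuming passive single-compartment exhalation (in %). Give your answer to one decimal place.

24.9

Flow: 51 L/min ÷ 60 = 0.85 L/s.
R = (PIP − Pplat)/V̇ = (28.0 − 21.5) / 0.85 = 6.5/0.85 = 7.647 cmH2O·s/L.
C = Vt/(Pplat − PEEP) = 435.0 / (21.5 − 5) = 435.0/16.5 = 26.364 mL/cmH2O.
τ = R × C = 7.647 × 0.02636 L/cmH2O = 0.2016 s.
Fraction remaining at end-expiration = e^(−Te/τ) = e^(−0.28/0.2016) = 0.2494 → 24.94%.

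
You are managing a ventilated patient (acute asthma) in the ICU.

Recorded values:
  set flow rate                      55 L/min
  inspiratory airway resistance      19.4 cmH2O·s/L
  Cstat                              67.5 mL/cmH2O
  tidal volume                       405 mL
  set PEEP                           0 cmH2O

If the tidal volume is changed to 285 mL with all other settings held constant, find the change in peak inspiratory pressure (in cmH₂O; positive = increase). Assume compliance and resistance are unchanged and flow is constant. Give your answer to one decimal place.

PIP = Vt/C + R·V̇ + PEEP (constant-flow equation of motion).
Only the elastic term changes: ΔPIP = ΔVt / C = (285 − 405) / 67.5 = -1.778 cmH2O.

-1.8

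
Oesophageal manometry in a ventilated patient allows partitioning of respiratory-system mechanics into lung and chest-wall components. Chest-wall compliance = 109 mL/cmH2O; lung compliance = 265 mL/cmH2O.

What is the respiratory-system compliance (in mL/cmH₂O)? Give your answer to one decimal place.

Lung and chest wall are elastances in series: 1/Crs = 1/CL + 1/Ccw.
1/Crs = 1/265 + 1/109 = 0.01295.
Crs = 77.22 mL/cmH2O.

77.2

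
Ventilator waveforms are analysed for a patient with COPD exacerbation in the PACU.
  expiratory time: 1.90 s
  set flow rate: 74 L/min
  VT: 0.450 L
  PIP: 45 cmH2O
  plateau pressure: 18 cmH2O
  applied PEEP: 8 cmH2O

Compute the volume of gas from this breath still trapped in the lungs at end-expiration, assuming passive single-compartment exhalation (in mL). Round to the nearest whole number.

65

Flow: 74 L/min ÷ 60 = 1.2333 L/s.
R = (PIP − Pplat)/V̇ = (45 − 18) / 1.2333 = 27.0/1.2333 = 21.892 cmH2O·s/L.
C = Vt/(Pplat − PEEP) = 450.0 / (18 − 8) = 450.0/10.0 = 45.0 mL/cmH2O.
τ = R × C = 21.892 × 0.045 L/cmH2O = 0.9851 s.
Fraction remaining = e^(−Te/τ) = e^(−1.90/0.9851) = 0.1453.
Trapped volume = 450.0 × 0.1453 = 65.385 mL.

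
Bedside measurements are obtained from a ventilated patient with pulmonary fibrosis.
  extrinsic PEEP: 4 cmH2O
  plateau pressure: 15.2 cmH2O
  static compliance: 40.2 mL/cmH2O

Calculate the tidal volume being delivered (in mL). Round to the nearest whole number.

450

Vt = Cstat × (Pplat − PEEP) = 40.2 × (15.2 − 4) = 40.2 × 11.2 = 450.24 mL.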